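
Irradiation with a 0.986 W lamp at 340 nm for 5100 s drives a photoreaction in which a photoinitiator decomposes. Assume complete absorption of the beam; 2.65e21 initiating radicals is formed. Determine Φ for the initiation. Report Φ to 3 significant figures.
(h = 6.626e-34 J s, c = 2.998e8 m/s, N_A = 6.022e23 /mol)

Product: 2.65e21 / 6.022e23 = 0.004401 mol.
Photon energy at 340 nm: hc/λ = (6.626e-34)(2.998e8)/(340e-9) = 5.843e-19 J.
Energy delivered: (0.986 W)(5100 s) = 5029 J.
Photons incident: 5029 / 5.843e-19 = 8.607e21, i.e. 8.607e21/6.022e23 = 0.01429 mol.
Φ = 0.004401 mol / 0.01429 mol photons = 0.308.

Φ = 0.308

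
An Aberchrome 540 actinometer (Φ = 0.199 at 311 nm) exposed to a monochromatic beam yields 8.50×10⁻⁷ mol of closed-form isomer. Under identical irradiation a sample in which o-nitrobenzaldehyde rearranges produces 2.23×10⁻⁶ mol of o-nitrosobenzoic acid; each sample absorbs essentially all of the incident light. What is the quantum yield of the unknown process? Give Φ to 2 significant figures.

Φ = 0.52

Photons absorbed by the actinometer: 8.50×10⁻⁷ / 0.199 = 4.271×10⁻⁶ mol.
Φ(unknown) = 2.23×10⁻⁶ / 4.271×10⁻⁶ = 0.52.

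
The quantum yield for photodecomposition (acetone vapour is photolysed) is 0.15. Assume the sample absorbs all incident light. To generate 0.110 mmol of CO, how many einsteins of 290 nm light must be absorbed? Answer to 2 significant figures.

Product: 0.110 mmol = 1.10e-4 mol.
Photons that must be absorbed: 1.10e-4 / 0.15 = 7.333e-4 mol.

7.3e-4 einstein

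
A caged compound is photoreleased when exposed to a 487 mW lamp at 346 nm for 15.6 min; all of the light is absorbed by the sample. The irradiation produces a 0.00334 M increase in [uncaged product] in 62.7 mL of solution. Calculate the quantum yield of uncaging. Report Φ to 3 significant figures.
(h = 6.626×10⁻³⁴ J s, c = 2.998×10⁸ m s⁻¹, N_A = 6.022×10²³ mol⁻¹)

Product: (0.00334 M)(0.0627 L) = 2.094×10⁻⁴ mol.
Photon energy at 346 nm: hc/λ = (6.626×10⁻³⁴)(2.998×10⁸)/(346×10⁻⁹) = 5.741×10⁻¹⁹ J.
Energy delivered: (487 mW)(936 s) = 455.8 J.
Photons incident: 455.8 / 5.741×10⁻¹⁹ = 7.939×10²⁰, i.e. 7.939×10²⁰/6.022×10²³ = 0.001318 mol.
Φ = 2.094×10⁻⁴ mol / 0.001318 mol photons = 0.159.

Φ = 0.159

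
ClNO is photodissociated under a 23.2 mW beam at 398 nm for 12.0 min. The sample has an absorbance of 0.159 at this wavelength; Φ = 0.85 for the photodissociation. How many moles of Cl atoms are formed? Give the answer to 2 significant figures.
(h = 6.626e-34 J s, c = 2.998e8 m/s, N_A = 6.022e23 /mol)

Photon energy at 398 nm: hc/λ = (6.626e-34)(2.998e8)/(398e-9) = 4.991e-19 J.
Energy delivered: (23.2 mW)(720 s) = 16.70 J.
Photons incident: 16.70 / 4.991e-19 = 3.346e19, i.e. 3.346e19/6.022e23 = 5.556e-5 mol.
Fraction absorbed: 1 − 10^(−0.159) = 0.3066.
Photons absorbed: 0.3066 × 5.556e-5 = 1.703e-5 mol.
Product: Φ × n_abs = 0.85 × 1.703e-5 = 1.448e-5 mol.

1.4e-5 mol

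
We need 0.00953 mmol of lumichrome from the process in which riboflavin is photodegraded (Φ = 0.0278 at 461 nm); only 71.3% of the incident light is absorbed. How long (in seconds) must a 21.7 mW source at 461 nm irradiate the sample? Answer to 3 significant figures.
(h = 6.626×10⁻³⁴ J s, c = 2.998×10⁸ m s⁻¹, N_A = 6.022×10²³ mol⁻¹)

Product: 0.00953 mmol = 9.53×10⁻⁶ mol.
Photons that must be absorbed: 9.53×10⁻⁶ / 0.0278 = 3.428×10⁻⁴ mol.
Incident photons needed: 3.428×10⁻⁴ / 0.713 = 4.808×10⁻⁴ mol.
Photon energy: hc/λ = 4.309×10⁻¹⁹ J; per mole, 2.595×10⁵ J mol⁻¹.
Energy required: 4.808×10⁻⁴ × 2.595×10⁵ = 124.8 J.
Time: 124.8 J / 0.0217 W = 5750 s.

t ≈ 5750 s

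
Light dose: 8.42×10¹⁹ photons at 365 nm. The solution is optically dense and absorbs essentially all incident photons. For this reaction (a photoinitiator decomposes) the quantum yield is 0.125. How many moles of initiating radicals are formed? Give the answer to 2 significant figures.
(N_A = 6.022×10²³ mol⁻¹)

1.7×10⁻⁵ mol

Moles of photons: 8.42×10¹⁹ / 6.022×10²³ = 1.398×10⁻⁴ mol.
Product: Φ × n_abs = 0.125 × 1.398×10⁻⁴ = 1.748×10⁻⁵ mol.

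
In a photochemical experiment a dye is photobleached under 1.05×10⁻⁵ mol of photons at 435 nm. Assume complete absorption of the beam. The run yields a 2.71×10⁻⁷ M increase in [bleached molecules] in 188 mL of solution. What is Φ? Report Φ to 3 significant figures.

Φ = 0.00485

Product: (2.71×10⁻⁷ M)(0.188 L) = 5.095×10⁻⁸ mol.
Φ = 5.095×10⁻⁸ mol / 1.05×10⁻⁵ mol photons = 0.00485.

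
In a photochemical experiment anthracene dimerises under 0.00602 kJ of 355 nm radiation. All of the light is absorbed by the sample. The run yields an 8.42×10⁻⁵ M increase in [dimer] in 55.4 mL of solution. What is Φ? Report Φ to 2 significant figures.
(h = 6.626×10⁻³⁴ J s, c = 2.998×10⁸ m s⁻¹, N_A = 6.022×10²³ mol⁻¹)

Φ = 0.26

Product: (8.42×10⁻⁵ M)(0.0554 L) = 4.665×10⁻⁶ mol.
Photon energy at 355 nm: hc/λ = (6.626×10⁻³⁴)(2.998×10⁸)/(355×10⁻⁹) = 5.596×10⁻¹⁹ J.
Incident energy: 0.00602 kJ = 6.02 J.
Photons incident: 6.02 / 5.596×10⁻¹⁹ = 1.076×10¹⁹, i.e. 1.076×10¹⁹/6.022×10²³ = 1.787×10⁻⁵ mol.
Φ = 4.665×10⁻⁶ mol / 1.787×10⁻⁵ mol photons = 0.26.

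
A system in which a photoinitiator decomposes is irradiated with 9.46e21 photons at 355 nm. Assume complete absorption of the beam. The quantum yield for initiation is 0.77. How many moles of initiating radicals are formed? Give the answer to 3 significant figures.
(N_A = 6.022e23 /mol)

Moles of photons: 9.46e21 / 6.022e23 = 0.01571 mol.
Product: Φ × n_abs = 0.77 × 0.01571 = 0.01210 mol.

0.0121 mol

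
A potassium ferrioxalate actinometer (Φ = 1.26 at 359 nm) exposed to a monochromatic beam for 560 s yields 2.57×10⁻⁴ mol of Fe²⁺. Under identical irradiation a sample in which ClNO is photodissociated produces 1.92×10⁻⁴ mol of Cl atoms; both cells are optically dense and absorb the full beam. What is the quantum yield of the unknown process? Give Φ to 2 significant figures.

Photons absorbed by the actinometer: 2.57×10⁻⁴ / 1.26 = 2.040×10⁻⁴ mol.
Φ(unknown) = 1.92×10⁻⁴ / 2.040×10⁻⁴ = 0.94.

Φ = 0.94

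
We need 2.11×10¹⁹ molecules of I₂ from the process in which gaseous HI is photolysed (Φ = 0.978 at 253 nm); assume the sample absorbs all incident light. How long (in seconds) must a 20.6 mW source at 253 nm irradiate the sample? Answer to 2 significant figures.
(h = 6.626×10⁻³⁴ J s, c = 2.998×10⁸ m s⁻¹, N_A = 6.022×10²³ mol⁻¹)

Product: 2.11×10¹⁹ / 6.022×10²³ = 3.504×10⁻⁵ mol.
Photons that must be absorbed: 3.504×10⁻⁵ / 0.978 = 3.583×10⁻⁵ mol.
Photon energy: hc/λ = 7.852×10⁻¹⁹ J; per mole, 4.728×10⁵ J mol⁻¹.
Energy required: 3.583×10⁻⁵ × 4.728×10⁵ = 16.94 J.
Time: 16.94 J / 0.0206 W = 820 s.

t ≈ 820 s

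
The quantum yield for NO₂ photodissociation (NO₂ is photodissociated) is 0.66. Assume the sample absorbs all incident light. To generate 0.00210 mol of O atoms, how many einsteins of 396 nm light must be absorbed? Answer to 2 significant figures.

Photons that must be absorbed: 0.00210 / 0.66 = 0.003182 mol.

0.0032 einstein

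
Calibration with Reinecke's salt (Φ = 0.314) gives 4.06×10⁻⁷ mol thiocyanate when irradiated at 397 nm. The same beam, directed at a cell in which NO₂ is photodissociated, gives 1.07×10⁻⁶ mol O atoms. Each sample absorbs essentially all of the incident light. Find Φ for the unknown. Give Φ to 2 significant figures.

Photons absorbed by the actinometer: 4.06×10⁻⁷ / 0.314 = 1.293×10⁻⁶ mol.
Φ(unknown) = 1.07×10⁻⁶ / 1.293×10⁻⁶ = 0.83.

Φ = 0.83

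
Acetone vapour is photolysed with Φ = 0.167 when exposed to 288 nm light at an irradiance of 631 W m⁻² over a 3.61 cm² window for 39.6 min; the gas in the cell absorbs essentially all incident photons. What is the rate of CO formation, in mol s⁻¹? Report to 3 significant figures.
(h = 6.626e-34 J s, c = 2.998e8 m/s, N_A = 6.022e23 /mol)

9.16e-8 mol s⁻¹

Photon energy at 288 nm: hc/λ = (6.626e-34)(2.998e8)/(288e-9) = 6.897e-19 J.
Energy delivered: (631 W m⁻²)(3.61e-4 m²)(2376 s) = 541.2 J.
Photons incident: 541.2 / 6.897e-19 = 7.847e20, i.e. 7.847e20/6.022e23 = 0.001303 mol.
Product formed: 0.167 × 0.001303 = 2.176e-4 mol.
Rate: 2.176e-4 / 2376 s = 9.16e-8 mol s⁻¹.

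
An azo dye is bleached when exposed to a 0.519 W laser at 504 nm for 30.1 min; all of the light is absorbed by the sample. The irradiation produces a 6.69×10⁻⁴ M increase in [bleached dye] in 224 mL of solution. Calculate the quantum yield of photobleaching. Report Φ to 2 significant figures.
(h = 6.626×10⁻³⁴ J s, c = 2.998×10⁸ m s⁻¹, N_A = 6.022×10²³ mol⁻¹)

Product: (6.69×10⁻⁴ M)(0.224 L) = 1.499×10⁻⁴ mol.
Photon energy at 504 nm: hc/λ = (6.626×10⁻³⁴)(2.998×10⁸)/(504×10⁻⁹) = 3.941×10⁻¹⁹ J.
Energy delivered: (0.519 W)(1806 s) = 937.3 J.
Photons incident: 937.3 / 3.941×10⁻¹⁹ = 2.378×10²¹, i.e. 2.378×10²¹/6.022×10²³ = 0.003949 mol.
Φ = 1.499×10⁻⁴ mol / 0.003949 mol photons = 0.038.

Φ = 0.038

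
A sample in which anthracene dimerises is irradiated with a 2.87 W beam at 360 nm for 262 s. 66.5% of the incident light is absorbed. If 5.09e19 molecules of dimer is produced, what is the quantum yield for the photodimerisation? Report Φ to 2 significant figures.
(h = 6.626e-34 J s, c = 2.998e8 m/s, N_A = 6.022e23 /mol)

Product: 5.09e19 / 6.022e23 = 8.452e-5 mol.
Photon energy at 360 nm: hc/λ = (6.626e-34)(2.998e8)/(360e-9) = 5.518e-19 J.
Energy delivered: (2.87 W)(262 s) = 751.9 J.
Photons incident: 751.9 / 5.518e-19 = 1.363e21, i.e. 1.363e21/6.022e23 = 0.002263 mol.
Photons absorbed: 0.665 × 0.002263 = 0.001505 mol.
Φ = 8.452e-5 mol / 0.001505 mol photons = 0.056.

Φ = 0.056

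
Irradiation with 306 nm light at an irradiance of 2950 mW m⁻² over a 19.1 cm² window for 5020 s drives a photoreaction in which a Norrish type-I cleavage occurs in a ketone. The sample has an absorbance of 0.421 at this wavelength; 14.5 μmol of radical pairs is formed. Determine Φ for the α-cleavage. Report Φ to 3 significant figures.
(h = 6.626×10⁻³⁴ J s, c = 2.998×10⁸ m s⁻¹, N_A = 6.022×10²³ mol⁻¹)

Φ = 0.323

Product: 14.5 μmol = 1.45×10⁻⁵ mol.
Photon energy at 306 nm: hc/λ = (6.626×10⁻³⁴)(2.998×10⁸)/(306×10⁻⁹) = 6.492×10⁻¹⁹ J.
Energy delivered: (2950 mW m⁻²)(19.1×10⁻⁴ m²)(5020 s) = 28.29 J.
Photons incident: 28.29 / 6.492×10⁻¹⁹ = 4.358×10¹⁹, i.e. 4.358×10¹⁹/6.022×10²³ = 7.237×10⁻⁵ mol.
Fraction absorbed: 1 − 10^(−0.421) = 0.6207.
Photons absorbed: 0.6207 × 7.237×10⁻⁵ = 4.492×10⁻⁵ mol.
Φ = 1.45×10⁻⁵ mol / 4.492×10⁻⁵ mol photons = 0.323.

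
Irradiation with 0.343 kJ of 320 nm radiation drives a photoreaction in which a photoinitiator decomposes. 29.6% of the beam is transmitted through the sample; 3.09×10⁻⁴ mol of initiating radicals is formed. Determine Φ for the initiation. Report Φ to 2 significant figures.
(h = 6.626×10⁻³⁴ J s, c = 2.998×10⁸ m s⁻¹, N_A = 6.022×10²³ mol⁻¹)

Photon energy at 320 nm: hc/λ = (6.626×10⁻³⁴)(2.998×10⁸)/(320×10⁻⁹) = 6.208×10⁻¹⁹ J.
Incident energy: 0.343 kJ = 343 J.
Photons incident: 343 / 6.208×10⁻¹⁹ = 5.525×10²⁰, i.e. 5.525×10²⁰/6.022×10²³ = 9.175×10⁻⁴ mol.
Fraction absorbed: 1 − 29.6/100 = 0.7040.
Photons absorbed: 0.7040 × 9.175×10⁻⁴ = 6.459×10⁻⁴ mol.
Φ = 3.09×10⁻⁴ mol / 6.459×10⁻⁴ mol photons = 0.48.

Φ = 0.48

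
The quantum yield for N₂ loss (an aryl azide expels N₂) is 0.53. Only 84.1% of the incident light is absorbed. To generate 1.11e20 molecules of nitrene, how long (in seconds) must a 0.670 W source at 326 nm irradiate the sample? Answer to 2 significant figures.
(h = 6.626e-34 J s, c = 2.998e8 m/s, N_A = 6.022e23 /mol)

t ≈ 230 s

Product: 1.11e20 / 6.022e23 = 1.843e-4 mol.
Photons that must be absorbed: 1.843e-4 / 0.53 = 3.477e-4 mol.
Incident photons needed: 3.477e-4 / 0.841 = 4.134e-4 mol.
Photon energy: hc/λ = 6.093e-19 J; per mole, 3.669e5 J mol⁻¹.
Energy required: 4.134e-4 × 3.669e5 = 151.7 J.
Time: 151.7 J / 0.67 W = 230 s.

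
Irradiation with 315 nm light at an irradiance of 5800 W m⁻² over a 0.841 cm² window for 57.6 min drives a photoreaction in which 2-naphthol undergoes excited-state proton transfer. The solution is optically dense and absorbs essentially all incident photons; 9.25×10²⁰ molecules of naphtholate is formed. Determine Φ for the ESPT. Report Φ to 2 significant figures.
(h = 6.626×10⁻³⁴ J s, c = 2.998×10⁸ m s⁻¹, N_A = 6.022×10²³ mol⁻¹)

Φ = 0.35

Product: 9.25×10²⁰ / 6.022×10²³ = 0.001536 mol.
Photon energy at 315 nm: hc/λ = (6.626×10⁻³⁴)(2.998×10⁸)/(315×10⁻⁹) = 6.306×10⁻¹⁹ J.
Energy delivered: (5800 W m⁻²)(0.841×10⁻⁴ m²)(3456 s) = 1686 J.
Photons incident: 1686 / 6.306×10⁻¹⁹ = 2.674×10²¹, i.e. 2.674×10²¹/6.022×10²³ = 0.004440 mol.
Φ = 0.001536 mol / 0.004440 mol photons = 0.35.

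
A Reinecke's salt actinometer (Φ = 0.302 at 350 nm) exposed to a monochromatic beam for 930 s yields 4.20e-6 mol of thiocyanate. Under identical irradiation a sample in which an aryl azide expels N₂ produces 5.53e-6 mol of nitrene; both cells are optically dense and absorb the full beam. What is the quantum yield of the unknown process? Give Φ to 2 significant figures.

Φ = 0.40

Photons absorbed by the actinometer: 4.20e-6 / 0.302 = 1.391e-5 mol.
Φ(unknown) = 5.53e-6 / 1.391e-5 = 0.40.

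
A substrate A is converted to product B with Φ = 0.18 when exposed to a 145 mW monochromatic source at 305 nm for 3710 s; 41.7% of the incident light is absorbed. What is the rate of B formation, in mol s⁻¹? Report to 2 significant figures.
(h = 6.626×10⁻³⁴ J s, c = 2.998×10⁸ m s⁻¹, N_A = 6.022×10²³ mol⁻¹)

2.8×10⁻⁸ mol s⁻¹

Photon energy at 305 nm: hc/λ = (6.626×10⁻³⁴)(2.998×10⁸)/(305×10⁻⁹) = 6.513×10⁻¹⁹ J.
Energy delivered: (145 mW)(3710 s) = 537.9 J.
Photons incident: 537.9 / 6.513×10⁻¹⁹ = 8.259×10²⁰, i.e. 8.259×10²⁰/6.022×10²³ = 0.001371 mol.
Photons absorbed: 0.417 × 0.001371 = 5.717×10⁻⁴ mol.
Product formed: 0.18 × 5.717×10⁻⁴ = 1.029×10⁻⁴ mol.
Rate: 1.029×10⁻⁴ / 3710 s = 2.8×10⁻⁸ mol s⁻¹.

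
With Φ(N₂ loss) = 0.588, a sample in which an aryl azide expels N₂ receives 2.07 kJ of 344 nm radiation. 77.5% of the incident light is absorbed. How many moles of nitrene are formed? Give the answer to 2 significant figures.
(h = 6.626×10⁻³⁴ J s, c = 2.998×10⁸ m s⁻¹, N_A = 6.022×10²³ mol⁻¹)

0.0027 mol

Photon energy at 344 nm: hc/λ = (6.626×10⁻³⁴)(2.998×10⁸)/(344×10⁻⁹) = 5.775×10⁻¹⁹ J.
Incident energy: 2.07 kJ = 2070 J.
Photons incident: 2070 / 5.775×10⁻¹⁹ = 3.584×10²¹, i.e. 3.584×10²¹/6.022×10²³ = 0.005952 mol.
Photons absorbed: 0.775 × 0.005952 = 0.004613 mol.
Product: Φ × n_abs = 0.588 × 0.004613 = 0.002712 mol.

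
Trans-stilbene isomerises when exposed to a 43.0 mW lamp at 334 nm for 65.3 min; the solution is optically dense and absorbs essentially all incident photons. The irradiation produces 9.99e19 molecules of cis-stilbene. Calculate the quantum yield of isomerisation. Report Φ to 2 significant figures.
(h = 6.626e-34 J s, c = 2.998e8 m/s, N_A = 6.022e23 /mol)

Product: 9.99e19 / 6.022e23 = 1.659e-4 mol.
Photon energy at 334 nm: hc/λ = (6.626e-34)(2.998e8)/(334e-9) = 5.948e-19 J.
Energy delivered: (43.0 mW)(3918 s) = 168.5 J.
Photons incident: 168.5 / 5.948e-19 = 2.833e20, i.e. 2.833e20/6.022e23 = 4.704e-4 mol.
Φ = 1.659e-4 mol / 4.704e-4 mol photons = 0.35.

Φ = 0.35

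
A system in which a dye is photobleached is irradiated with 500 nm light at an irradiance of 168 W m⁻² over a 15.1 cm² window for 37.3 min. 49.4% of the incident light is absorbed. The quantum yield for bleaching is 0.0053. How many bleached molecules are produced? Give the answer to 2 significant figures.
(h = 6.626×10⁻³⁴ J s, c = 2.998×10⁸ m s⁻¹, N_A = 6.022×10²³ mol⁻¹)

Photon energy at 500 nm: hc/λ = (6.626×10⁻³⁴)(2.998×10⁸)/(500×10⁻⁹) = 3.973×10⁻¹⁹ J.
Energy delivered: (168 W m⁻²)(15.1×10⁻⁴ m²)(2238 s) = 567.7 J.
Photons incident: 567.7 / 3.973×10⁻¹⁹ = 1.429×10²¹, i.e. 1.429×10²¹/6.022×10²³ = 0.002373 mol.
Photons absorbed: 0.494 × 0.002373 = 0.001172 mol.
Product: Φ × n_abs = 0.0053 × 0.001172 = 6.212×10⁻⁶ mol.
As a count: 6.212×10⁻⁶ × 6.022×10²³ = 3.7×10¹⁸.

3.7×10¹⁸ bleached molecules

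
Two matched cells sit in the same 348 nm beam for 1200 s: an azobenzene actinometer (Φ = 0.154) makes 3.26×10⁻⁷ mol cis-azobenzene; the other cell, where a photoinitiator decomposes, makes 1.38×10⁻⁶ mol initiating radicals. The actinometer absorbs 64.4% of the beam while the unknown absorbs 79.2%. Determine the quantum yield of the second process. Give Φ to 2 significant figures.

Φ = 0.53

Photons absorbed by the actinometer: 3.26×10⁻⁷ / 0.154 = 2.117×10⁻⁶ mol.
Incident flux: 2.117×10⁻⁶ / 0.644 = 3.287×10⁻⁶ einstein.
Absorbed by unknown: 0.792 × 3.287×10⁻⁶ = 2.603×10⁻⁶ mol.
Φ(unknown) = 1.38×10⁻⁶ / 2.603×10⁻⁶ = 0.53.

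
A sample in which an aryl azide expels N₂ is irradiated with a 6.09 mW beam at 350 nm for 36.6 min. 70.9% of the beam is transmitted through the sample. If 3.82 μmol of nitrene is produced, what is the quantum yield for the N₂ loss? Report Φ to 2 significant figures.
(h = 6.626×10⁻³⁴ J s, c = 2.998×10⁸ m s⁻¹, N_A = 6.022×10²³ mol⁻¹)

Φ = 0.34

Product: 3.82 μmol = 3.82×10⁻⁶ mol.
Photon energy at 350 nm: hc/λ = (6.626×10⁻³⁴)(2.998×10⁸)/(350×10⁻⁹) = 5.676×10⁻¹⁹ J.
Energy delivered: (6.09 mW)(2196 s) = 13.37 J.
Photons incident: 13.37 / 5.676×10⁻¹⁹ = 2.356×10¹⁹, i.e. 2.356×10¹⁹/6.022×10²³ = 3.912×10⁻⁵ mol.
Fraction absorbed: 1 − 70.9/100 = 0.2910.
Photons absorbed: 0.2910 × 3.912×10⁻⁵ = 1.138×10⁻⁵ mol.
Φ = 3.82×10⁻⁶ mol / 1.138×10⁻⁵ mol photons = 0.34.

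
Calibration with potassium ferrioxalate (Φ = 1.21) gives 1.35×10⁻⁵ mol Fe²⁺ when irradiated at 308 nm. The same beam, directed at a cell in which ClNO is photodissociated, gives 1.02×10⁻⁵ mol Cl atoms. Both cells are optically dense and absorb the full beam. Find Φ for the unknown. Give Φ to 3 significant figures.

Photons absorbed by the actinometer: 1.35×10⁻⁵ / 1.21 = 1.116×10⁻⁵ mol.
Φ(unknown) = 1.02×10⁻⁵ / 1.116×10⁻⁵ = 0.914.

Φ = 0.914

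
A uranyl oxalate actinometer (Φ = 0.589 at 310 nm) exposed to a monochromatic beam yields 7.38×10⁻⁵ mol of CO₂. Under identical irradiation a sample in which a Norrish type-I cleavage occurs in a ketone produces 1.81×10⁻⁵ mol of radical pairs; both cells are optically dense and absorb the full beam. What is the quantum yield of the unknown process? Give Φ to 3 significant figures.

Φ = 0.144

Photons absorbed by the actinometer: 7.38×10⁻⁵ / 0.589 = 1.253×10⁻⁴ mol.
Φ(unknown) = 1.81×10⁻⁵ / 1.253×10⁻⁴ = 0.144.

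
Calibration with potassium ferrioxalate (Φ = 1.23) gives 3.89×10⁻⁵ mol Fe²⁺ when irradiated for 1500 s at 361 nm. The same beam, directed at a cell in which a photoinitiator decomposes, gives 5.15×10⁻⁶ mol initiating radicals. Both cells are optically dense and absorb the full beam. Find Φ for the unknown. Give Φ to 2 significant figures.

Photons absorbed by the actinometer: 3.89×10⁻⁵ / 1.23 = 3.163×10⁻⁵ mol.
Φ(unknown) = 5.15×10⁻⁶ / 3.163×10⁻⁵ = 0.16.

Φ = 0.16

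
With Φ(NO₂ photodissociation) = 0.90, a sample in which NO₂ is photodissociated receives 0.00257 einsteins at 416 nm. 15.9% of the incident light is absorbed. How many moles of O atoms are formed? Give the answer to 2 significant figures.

Photons absorbed: 0.159 × 0.00257 = 4.086×10⁻⁴ mol.
Product: Φ × n_abs = 0.90 × 4.086×10⁻⁴ = 3.677×10⁻⁴ mol.

3.7×10⁻⁴ mol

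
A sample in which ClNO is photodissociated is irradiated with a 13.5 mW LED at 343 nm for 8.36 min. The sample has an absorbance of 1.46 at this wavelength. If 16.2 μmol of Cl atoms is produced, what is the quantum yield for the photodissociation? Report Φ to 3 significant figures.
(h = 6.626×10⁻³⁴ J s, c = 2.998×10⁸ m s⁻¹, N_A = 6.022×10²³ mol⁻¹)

Φ = 0.864

Product: 16.2 μmol = 1.62×10⁻⁵ mol.
Photon energy at 343 nm: hc/λ = (6.626×10⁻³⁴)(2.998×10⁸)/(343×10⁻⁹) = 5.791×10⁻¹⁹ J.
Energy delivered: (13.5 mW)(501.6 s) = 6.772 J.
Photons incident: 6.772 / 5.791×10⁻¹⁹ = 1.169×10¹⁹, i.e. 1.169×10¹⁹/6.022×10²³ = 1.941×10⁻⁵ mol.
Fraction absorbed: 1 − 10^(−1.46) = 0.9653.
Photons absorbed: 0.9653 × 1.941×10⁻⁵ = 1.874×10⁻⁵ mol.
Φ = 1.62×10⁻⁵ mol / 1.874×10⁻⁵ mol photons = 0.864.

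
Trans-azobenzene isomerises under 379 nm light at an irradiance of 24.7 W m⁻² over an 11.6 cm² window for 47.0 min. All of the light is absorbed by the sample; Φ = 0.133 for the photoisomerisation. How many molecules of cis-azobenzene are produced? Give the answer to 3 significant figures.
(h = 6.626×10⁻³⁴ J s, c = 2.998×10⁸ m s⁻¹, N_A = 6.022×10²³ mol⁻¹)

2.05×10¹⁹ molecules

Photon energy at 379 nm: hc/λ = (6.626×10⁻³⁴)(2.998×10⁸)/(379×10⁻⁹) = 5.241×10⁻¹⁹ J.
Energy delivered: (24.7 W m⁻²)(11.6×10⁻⁴ m²)(2820 s) = 80.80 J.
Photons incident: 80.80 / 5.241×10⁻¹⁹ = 1.542×10²⁰, i.e. 1.542×10²⁰/6.022×10²³ = 2.561×10⁻⁴ mol.
Product: Φ × n_abs = 0.133 × 2.561×10⁻⁴ = 3.406×10⁻⁵ mol.
As a count: 3.406×10⁻⁵ × 6.022×10²³ = 2.05×10¹⁹.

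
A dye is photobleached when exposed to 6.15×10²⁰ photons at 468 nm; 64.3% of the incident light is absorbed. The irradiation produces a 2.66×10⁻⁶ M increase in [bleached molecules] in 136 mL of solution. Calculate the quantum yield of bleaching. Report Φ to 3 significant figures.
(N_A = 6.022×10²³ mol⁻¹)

Φ = 5.51×10⁻⁴

Product: (2.66×10⁻⁶ M)(0.136 L) = 3.618×10⁻⁷ mol.
Moles of photons: 6.15×10²⁰ / 6.022×10²³ = 0.001021 mol.
Photons absorbed: 0.643 × 0.001021 = 6.565×10⁻⁴ mol.
Φ = 3.618×10⁻⁷ mol / 6.565×10⁻⁴ mol photons = 5.51×10⁻⁴.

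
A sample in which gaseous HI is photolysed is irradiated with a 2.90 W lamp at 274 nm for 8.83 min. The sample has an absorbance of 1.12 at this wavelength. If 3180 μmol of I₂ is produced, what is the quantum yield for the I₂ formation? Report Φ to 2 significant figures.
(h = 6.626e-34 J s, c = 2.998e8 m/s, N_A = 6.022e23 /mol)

Product: 3180 μmol = 0.00318 mol.
Photon energy at 274 nm: hc/λ = (6.626e-34)(2.998e8)/(274e-9) = 7.250e-19 J.
Energy delivered: (2.90 W)(529.8 s) = 1536 J.
Photons incident: 1536 / 7.250e-19 = 2.119e21, i.e. 2.119e21/6.022e23 = 0.003519 mol.
Fraction absorbed: 1 − 10^(−1.12) = 0.9241.
Photons absorbed: 0.9241 × 0.003519 = 0.003252 mol.
Φ = 0.00318 mol / 0.003252 mol photons = 0.98.

Φ = 0.98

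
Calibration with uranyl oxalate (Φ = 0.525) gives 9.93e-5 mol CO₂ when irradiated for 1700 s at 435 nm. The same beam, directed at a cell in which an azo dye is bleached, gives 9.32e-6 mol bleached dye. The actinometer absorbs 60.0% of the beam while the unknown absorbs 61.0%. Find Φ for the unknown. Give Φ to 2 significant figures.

Φ = 0.048

Photons absorbed by the actinometer: 9.93e-5 / 0.525 = 1.891e-4 mol.
Incident flux: 1.891e-4 / 0.600 = 3.152e-4 einstein.
Absorbed by unknown: 0.610 × 3.152e-4 = 1.923e-4 mol.
Φ(unknown) = 9.32e-6 / 1.923e-4 = 0.048.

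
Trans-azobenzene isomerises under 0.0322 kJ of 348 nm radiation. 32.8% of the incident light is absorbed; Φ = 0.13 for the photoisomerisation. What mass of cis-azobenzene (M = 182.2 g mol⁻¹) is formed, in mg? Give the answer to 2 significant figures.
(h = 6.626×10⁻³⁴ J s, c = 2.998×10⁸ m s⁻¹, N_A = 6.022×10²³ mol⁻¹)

Photon energy at 348 nm: hc/λ = (6.626×10⁻³⁴)(2.998×10⁸)/(348×10⁻⁹) = 5.708×10⁻¹⁹ J.
Incident energy: 0.0322 kJ = 32.2 J.
Photons incident: 32.2 / 5.708×10⁻¹⁹ = 5.641×10¹⁹, i.e. 5.641×10¹⁹/6.022×10²³ = 9.367×10⁻⁵ mol.
Photons absorbed: 0.328 × 9.367×10⁻⁵ = 3.072×10⁻⁵ mol.
Product: Φ × n_abs = 0.13 × 3.072×10⁻⁵ = 3.994×10⁻⁶ mol.
Mass: 3.994×10⁻⁶ × 182.2 = 7.277×10⁻⁴ g = 0.73 mg.

0.73 mg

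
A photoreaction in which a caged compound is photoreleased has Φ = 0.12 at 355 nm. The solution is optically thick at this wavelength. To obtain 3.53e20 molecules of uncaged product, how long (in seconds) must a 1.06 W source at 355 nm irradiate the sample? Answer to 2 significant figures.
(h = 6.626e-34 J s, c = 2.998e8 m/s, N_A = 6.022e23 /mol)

t ≈ 1600 s

Product: 3.53e20 / 6.022e23 = 5.862e-4 mol.
Photons that must be absorbed: 5.862e-4 / 0.12 = 0.004885 mol.
Photon energy: hc/λ = 5.596e-19 J; per mole, 3.370e5 J mol⁻¹.
Energy required: 0.004885 × 3.370e5 = 1646 J.
Time: 1646 J / 1.06 W = 1600 s.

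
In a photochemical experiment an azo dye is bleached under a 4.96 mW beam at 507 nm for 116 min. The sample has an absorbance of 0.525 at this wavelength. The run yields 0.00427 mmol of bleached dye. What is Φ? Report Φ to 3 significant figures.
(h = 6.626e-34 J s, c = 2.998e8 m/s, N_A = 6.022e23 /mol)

Product: 0.00427 mmol = 4.27e-6 mol.
Photon energy at 507 nm: hc/λ = (6.626e-34)(2.998e8)/(507e-9) = 3.918e-19 J.
Energy delivered: (4.96 mW)(6960 s) = 34.52 J.
Photons incident: 34.52 / 3.918e-19 = 8.811e19, i.e. 8.811e19/6.022e23 = 1.463e-4 mol.
Fraction absorbed: 1 − 10^(−0.525) = 0.7015.
Photons absorbed: 0.7015 × 1.463e-4 = 1.026e-4 mol.
Φ = 4.27e-6 mol / 1.026e-4 mol photons = 0.0416.

Φ = 0.0416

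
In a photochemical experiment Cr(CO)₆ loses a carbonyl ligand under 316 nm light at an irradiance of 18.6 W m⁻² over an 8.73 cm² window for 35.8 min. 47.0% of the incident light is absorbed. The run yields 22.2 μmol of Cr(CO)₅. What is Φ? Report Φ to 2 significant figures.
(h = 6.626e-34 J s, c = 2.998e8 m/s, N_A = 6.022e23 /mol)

Product: 22.2 μmol = 2.22e-5 mol.
Photon energy at 316 nm: hc/λ = (6.626e-34)(2.998e8)/(316e-9) = 6.286e-19 J.
Energy delivered: (18.6 W m⁻²)(8.73e-4 m²)(2148 s) = 34.88 J.
Photons incident: 34.88 / 6.286e-19 = 5.549e19, i.e. 5.549e19/6.022e23 = 9.215e-5 mol.
Photons absorbed: 0.470 × 9.215e-5 = 4.331e-5 mol.
Φ = 2.22e-5 mol / 4.331e-5 mol photons = 0.51.

Φ = 0.51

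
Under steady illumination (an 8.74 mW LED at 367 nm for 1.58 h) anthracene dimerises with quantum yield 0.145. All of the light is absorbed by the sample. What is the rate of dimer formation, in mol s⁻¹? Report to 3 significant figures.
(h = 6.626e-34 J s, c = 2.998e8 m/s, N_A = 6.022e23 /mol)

3.89e-9 mol s⁻¹

Photon energy at 367 nm: hc/λ = (6.626e-34)(2.998e8)/(367e-9) = 5.413e-19 J.
Energy delivered: (8.74 mW)(5688 s) = 49.71 J.
Photons incident: 49.71 / 5.413e-19 = 9.183e19, i.e. 9.183e19/6.022e23 = 1.525e-4 mol.
Product formed: 0.145 × 1.525e-4 = 2.211e-5 mol.
Rate: 2.211e-5 / 5688 s = 3.89e-9 mol s⁻¹.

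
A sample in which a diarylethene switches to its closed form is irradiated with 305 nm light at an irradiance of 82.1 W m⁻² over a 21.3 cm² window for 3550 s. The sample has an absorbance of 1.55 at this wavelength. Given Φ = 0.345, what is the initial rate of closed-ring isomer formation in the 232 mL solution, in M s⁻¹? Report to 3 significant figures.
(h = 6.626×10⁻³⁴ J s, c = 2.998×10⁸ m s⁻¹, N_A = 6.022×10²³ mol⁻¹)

6.44×10⁻⁷ M s⁻¹

Photon energy at 305 nm: hc/λ = (6.626×10⁻³⁴)(2.998×10⁸)/(305×10⁻⁹) = 6.513×10⁻¹⁹ J.
Energy delivered: (82.1 W m⁻²)(21.3×10⁻⁴ m²)(3550 s) = 620.8 J.
Photons incident: 620.8 / 6.513×10⁻¹⁹ = 9.532×10²⁰, i.e. 9.532×10²⁰/6.022×10²³ = 0.001583 mol.
Fraction absorbed: 1 − 10^(−1.55) = 0.9718.
Photons absorbed: 0.9718 × 0.001583 = 0.001538 mol.
Product formed: 0.345 × 0.001538 = 5.306×10⁻⁴ mol.
Rate: 5.306×10⁻⁴ mol / (3550 s × 0.232 L) = 6.44×10⁻⁷ M s⁻¹.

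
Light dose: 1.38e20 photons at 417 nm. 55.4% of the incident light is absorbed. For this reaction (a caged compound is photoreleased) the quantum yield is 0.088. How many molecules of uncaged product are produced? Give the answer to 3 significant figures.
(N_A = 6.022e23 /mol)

6.73e18 molecules

Moles of photons: 1.38e20 / 6.022e23 = 2.292e-4 mol.
Photons absorbed: 0.554 × 2.292e-4 = 1.270e-4 mol.
Product: Φ × n_abs = 0.088 × 1.270e-4 = 1.118e-5 mol.
As a count: 1.118e-5 × 6.022e23 = 6.73e18.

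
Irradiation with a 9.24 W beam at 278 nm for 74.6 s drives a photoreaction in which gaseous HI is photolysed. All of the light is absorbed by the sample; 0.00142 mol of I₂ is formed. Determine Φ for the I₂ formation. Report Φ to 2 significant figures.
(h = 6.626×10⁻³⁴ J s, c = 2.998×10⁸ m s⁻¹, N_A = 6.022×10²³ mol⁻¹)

Photon energy at 278 nm: hc/λ = (6.626×10⁻³⁴)(2.998×10⁸)/(278×10⁻⁹) = 7.146×10⁻¹⁹ J.
Energy delivered: (9.24 W)(74.6 s) = 689.3 J.
Photons incident: 689.3 / 7.146×10⁻¹⁹ = 9.646×10²⁰, i.e. 9.646×10²⁰/6.022×10²³ = 0.001602 mol.
Φ = 0.00142 mol / 0.001602 mol photons = 0.89.

Φ = 0.89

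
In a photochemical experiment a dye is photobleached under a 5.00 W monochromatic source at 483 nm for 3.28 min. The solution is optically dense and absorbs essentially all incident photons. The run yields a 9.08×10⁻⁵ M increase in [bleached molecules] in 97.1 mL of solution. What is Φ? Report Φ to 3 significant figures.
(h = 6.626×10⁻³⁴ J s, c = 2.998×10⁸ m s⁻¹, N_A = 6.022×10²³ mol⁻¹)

Φ = 0.00222

Product: (9.08×10⁻⁵ M)(0.0971 L) = 8.817×10⁻⁶ mol.
Photon energy at 483 nm: hc/λ = (6.626×10⁻³⁴)(2.998×10⁸)/(483×10⁻⁹) = 4.113×10⁻¹⁹ J.
Energy delivered: (5.00 W)(196.8 s) = 984.0 J.
Photons incident: 984.0 / 4.113×10⁻¹⁹ = 2.392×10²¹, i.e. 2.392×10²¹/6.022×10²³ = 0.003972 mol.
Φ = 8.817×10⁻⁶ mol / 0.003972 mol photons = 0.00222.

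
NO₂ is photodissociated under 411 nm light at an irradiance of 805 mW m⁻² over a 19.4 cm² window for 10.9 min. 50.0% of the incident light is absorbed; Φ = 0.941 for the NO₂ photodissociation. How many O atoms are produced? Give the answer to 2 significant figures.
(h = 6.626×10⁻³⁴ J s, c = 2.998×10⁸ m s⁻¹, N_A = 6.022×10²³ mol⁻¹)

Photon energy at 411 nm: hc/λ = (6.626×10⁻³⁴)(2.998×10⁸)/(411×10⁻⁹) = 4.833×10⁻¹⁹ J.
Energy delivered: (805 mW m⁻²)(19.4×10⁻⁴ m²)(654 s) = 1.021 J.
Photons incident: 1.021 / 4.833×10⁻¹⁹ = 2.113×10¹⁸, i.e. 2.113×10¹⁸/6.022×10²³ = 3.509×10⁻⁶ mol.
Photons absorbed: 0.500 × 3.509×10⁻⁶ = 1.755×10⁻⁶ mol.
Product: Φ × n_abs = 0.941 × 1.755×10⁻⁶ = 1.651×10⁻⁶ mol.
As a count: 1.651×10⁻⁶ × 6.022×10²³ = 9.9×10¹⁷.

9.9×10¹⁷ atoms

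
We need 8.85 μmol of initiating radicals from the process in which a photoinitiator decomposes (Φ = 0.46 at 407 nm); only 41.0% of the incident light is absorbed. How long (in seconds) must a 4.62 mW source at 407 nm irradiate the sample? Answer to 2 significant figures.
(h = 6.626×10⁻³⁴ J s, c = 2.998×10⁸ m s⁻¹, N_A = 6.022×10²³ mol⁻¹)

t ≈ 3000 s

Product: 8.85 μmol = 8.85×10⁻⁶ mol.
Photons that must be absorbed: 8.85×10⁻⁶ / 0.46 = 1.924×10⁻⁵ mol.
Incident photons needed: 1.924×10⁻⁵ / 0.410 = 4.693×10⁻⁵ mol.
Photon energy: hc/λ = 4.881×10⁻¹⁹ J; per mole, 2.939×10⁵ J mol⁻¹.
Energy required: 4.693×10⁻⁵ × 2.939×10⁵ = 13.79 J.
Time: 13.79 J / 0.00462 W = 3000 s.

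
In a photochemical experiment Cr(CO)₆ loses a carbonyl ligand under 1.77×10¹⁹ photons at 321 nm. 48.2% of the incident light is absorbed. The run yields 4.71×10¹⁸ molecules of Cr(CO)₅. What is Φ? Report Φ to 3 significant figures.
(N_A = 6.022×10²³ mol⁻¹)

Product: 4.71×10¹⁸ / 6.022×10²³ = 7.821×10⁻⁶ mol.
Moles of photons: 1.77×10¹⁹ / 6.022×10²³ = 2.939×10⁻⁵ mol.
Photons absorbed: 0.482 × 2.939×10⁻⁵ = 1.417×10⁻⁵ mol.
Φ = 7.821×10⁻⁶ mol / 1.417×10⁻⁵ mol photons = 0.552.

Φ = 0.552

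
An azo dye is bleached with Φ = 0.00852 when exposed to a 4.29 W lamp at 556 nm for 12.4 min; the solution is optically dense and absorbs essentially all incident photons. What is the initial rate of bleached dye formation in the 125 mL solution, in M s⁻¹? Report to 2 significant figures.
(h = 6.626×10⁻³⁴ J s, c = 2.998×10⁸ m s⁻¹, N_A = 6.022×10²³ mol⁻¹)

1.4×10⁻⁶ M s⁻¹

Photon energy at 556 nm: hc/λ = (6.626×10⁻³⁴)(2.998×10⁸)/(556×10⁻⁹) = 3.573×10⁻¹⁹ J.
Energy delivered: (4.29 W)(744 s) = 3192 J.
Photons incident: 3192 / 3.573×10⁻¹⁹ = 8.934×10²¹, i.e. 8.934×10²¹/6.022×10²³ = 0.01484 mol.
Product formed: 0.00852 × 0.01484 = 1.264×10⁻⁴ mol.
Rate: 1.264×10⁻⁴ mol / (744 s × 0.125 L) = 1.4×10⁻⁶ M s⁻¹.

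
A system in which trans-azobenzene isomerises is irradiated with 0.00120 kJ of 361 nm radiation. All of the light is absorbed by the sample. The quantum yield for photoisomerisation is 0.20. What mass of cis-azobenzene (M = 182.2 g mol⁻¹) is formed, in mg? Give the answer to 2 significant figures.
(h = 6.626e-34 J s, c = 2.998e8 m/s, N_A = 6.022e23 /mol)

Photon energy at 361 nm: hc/λ = (6.626e-34)(2.998e8)/(361e-9) = 5.503e-19 J.
Incident energy: 0.00120 kJ = 1.20 J.
Photons incident: 1.20 / 5.503e-19 = 2.181e18, i.e. 2.181e18/6.022e23 = 3.622e-6 mol.
Product: Φ × n_abs = 0.20 × 3.622e-6 = 7.244e-7 mol.
Mass: 7.244e-7 × 182.2 = 1.320e-4 g = 0.13 mg.

0.13 mg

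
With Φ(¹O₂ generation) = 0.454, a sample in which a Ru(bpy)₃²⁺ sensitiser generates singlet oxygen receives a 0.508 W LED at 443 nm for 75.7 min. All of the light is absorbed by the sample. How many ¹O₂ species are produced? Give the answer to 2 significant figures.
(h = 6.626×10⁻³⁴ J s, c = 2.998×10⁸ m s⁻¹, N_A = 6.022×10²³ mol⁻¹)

2.3×10²¹ species

Photon energy at 443 nm: hc/λ = (6.626×10⁻³⁴)(2.998×10⁸)/(443×10⁻⁹) = 4.484×10⁻¹⁹ J.
Energy delivered: (0.508 W)(4542 s) = 2307 J.
Photons incident: 2307 / 4.484×10⁻¹⁹ = 5.145×10²¹, i.e. 5.145×10²¹/6.022×10²³ = 0.008544 mol.
Product: Φ × n_abs = 0.454 × 0.008544 = 0.003879 mol.
As a count: 0.003879 × 6.022×10²³ = 2.3×10²¹.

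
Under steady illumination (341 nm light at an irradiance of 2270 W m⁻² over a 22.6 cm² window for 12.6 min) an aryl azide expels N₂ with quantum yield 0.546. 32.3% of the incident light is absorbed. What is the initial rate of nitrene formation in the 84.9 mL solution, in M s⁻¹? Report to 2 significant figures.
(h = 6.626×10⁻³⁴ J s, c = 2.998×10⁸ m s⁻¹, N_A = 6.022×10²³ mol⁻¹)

3.0×10⁻⁵ M s⁻¹

Photon energy at 341 nm: hc/λ = (6.626×10⁻³⁴)(2.998×10⁸)/(341×10⁻⁹) = 5.825×10⁻¹⁹ J.
Energy delivered: (2270 W m⁻²)(22.6×10⁻⁴ m²)(756 s) = 3878 J.
Photons incident: 3878 / 5.825×10⁻¹⁹ = 6.658×10²¹, i.e. 6.658×10²¹/6.022×10²³ = 0.01106 mol.
Photons absorbed: 0.323 × 0.01106 = 0.003572 mol.
Product formed: 0.546 × 0.003572 = 0.001950 mol.
Rate: 0.001950 mol / (756 s × 0.0849 L) = 3.0×10⁻⁵ M s⁻¹.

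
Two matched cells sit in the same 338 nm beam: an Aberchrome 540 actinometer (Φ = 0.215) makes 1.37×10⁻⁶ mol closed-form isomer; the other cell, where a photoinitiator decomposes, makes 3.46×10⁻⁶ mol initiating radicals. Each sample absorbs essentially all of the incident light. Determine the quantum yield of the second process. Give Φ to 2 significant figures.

Photons absorbed by the actinometer: 1.37×10⁻⁶ / 0.215 = 6.372×10⁻⁶ mol.
Φ(unknown) = 3.46×10⁻⁶ / 6.372×10⁻⁶ = 0.54.

Φ = 0.54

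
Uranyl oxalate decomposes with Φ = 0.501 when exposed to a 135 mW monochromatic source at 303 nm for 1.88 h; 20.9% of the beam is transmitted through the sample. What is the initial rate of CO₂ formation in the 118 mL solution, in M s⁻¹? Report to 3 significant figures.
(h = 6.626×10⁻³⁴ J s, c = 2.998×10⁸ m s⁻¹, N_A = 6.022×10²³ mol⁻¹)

Photon energy at 303 nm: hc/λ = (6.626×10⁻³⁴)(2.998×10⁸)/(303×10⁻⁹) = 6.556×10⁻¹⁹ J.
Energy delivered: (135 mW)(6768 s) = 913.7 J.
Photons incident: 913.7 / 6.556×10⁻¹⁹ = 1.394×10²¹, i.e. 1.394×10²¹/6.022×10²³ = 0.002315 mol.
Fraction absorbed: 1 − 20.9/100 = 0.7910.
Photons absorbed: 0.7910 × 0.002315 = 0.001831 mol.
Product formed: 0.501 × 0.001831 = 9.173×10⁻⁴ mol.
Rate: 9.173×10⁻⁴ mol / (6768 s × 0.118 L) = 1.15×10⁻⁶ M s⁻¹.

1.15×10⁻⁶ M s⁻¹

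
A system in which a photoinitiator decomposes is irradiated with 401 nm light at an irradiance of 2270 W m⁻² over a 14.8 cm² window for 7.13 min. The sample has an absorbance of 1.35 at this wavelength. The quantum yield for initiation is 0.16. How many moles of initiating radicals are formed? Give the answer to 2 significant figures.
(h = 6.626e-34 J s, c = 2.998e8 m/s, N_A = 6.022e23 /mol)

7.4e-4 mol

Photon energy at 401 nm: hc/λ = (6.626e-34)(2.998e8)/(401e-9) = 4.954e-19 J.
Energy delivered: (2270 W m⁻²)(14.8e-4 m²)(427.8 s) = 1437 J.
Photons incident: 1437 / 4.954e-19 = 2.901e21, i.e. 2.901e21/6.022e23 = 0.004817 mol.
Fraction absorbed: 1 − 10^(−1.35) = 0.9553.
Photons absorbed: 0.9553 × 0.004817 = 0.004602 mol.
Product: Φ × n_abs = 0.16 × 0.004602 = 7.363e-4 mol.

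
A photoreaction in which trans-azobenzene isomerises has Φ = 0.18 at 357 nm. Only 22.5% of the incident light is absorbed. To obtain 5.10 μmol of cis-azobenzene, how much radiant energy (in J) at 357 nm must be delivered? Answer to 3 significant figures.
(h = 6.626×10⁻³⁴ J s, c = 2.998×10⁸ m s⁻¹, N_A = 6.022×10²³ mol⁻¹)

Product: 5.10 μmol = 5.10×10⁻⁶ mol.
Photons that must be absorbed: 5.10×10⁻⁶ / 0.18 = 2.833×10⁻⁵ mol.
Incident photons needed: 2.833×10⁻⁵ / 0.225 = 1.259×10⁻⁴ mol.
Photon energy: hc/λ = 5.564×10⁻¹⁹ J; per mole, 3.351×10⁵ J mol⁻¹.
Energy required: 1.259×10⁻⁴ × 3.351×10⁵ = 42.2 J.

42.2 J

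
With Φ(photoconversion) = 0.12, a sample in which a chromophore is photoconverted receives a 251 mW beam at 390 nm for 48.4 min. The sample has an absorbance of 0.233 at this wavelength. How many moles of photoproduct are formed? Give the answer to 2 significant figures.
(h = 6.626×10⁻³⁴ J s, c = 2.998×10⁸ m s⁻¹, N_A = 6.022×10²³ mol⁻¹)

1.2×10⁻⁴ mol

Photon energy at 390 nm: hc/λ = (6.626×10⁻³⁴)(2.998×10⁸)/(390×10⁻⁹) = 5.094×10⁻¹⁹ J.
Energy delivered: (251 mW)(2904 s) = 728.9 J.
Photons incident: 728.9 / 5.094×10⁻¹⁹ = 1.431×10²¹, i.e. 1.431×10²¹/6.022×10²³ = 0.002376 mol.
Fraction absorbed: 1 − 10^(−0.233) = 0.4152.
Photons absorbed: 0.4152 × 0.002376 = 9.865×10⁻⁴ mol.
Product: Φ × n_abs = 0.12 × 9.865×10⁻⁴ = 1.184×10⁻⁴ mol.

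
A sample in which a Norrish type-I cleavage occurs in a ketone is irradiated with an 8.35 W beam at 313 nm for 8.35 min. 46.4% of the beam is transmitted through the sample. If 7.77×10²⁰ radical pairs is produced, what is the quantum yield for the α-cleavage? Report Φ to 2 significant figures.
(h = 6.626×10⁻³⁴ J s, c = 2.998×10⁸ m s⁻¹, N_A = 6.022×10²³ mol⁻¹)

Φ = 0.22

Product: 7.77×10²⁰ / 6.022×10²³ = 0.001290 mol.
Photon energy at 313 nm: hc/λ = (6.626×10⁻³⁴)(2.998×10⁸)/(313×10⁻⁹) = 6.347×10⁻¹⁹ J.
Energy delivered: (8.35 W)(501 s) = 4183 J.
Photons incident: 4183 / 6.347×10⁻¹⁹ = 6.591×10²¹, i.e. 6.591×10²¹/6.022×10²³ = 0.01094 mol.
Fraction absorbed: 1 − 46.4/100 = 0.5360.
Photons absorbed: 0.5360 × 0.01094 = 0.005864 mol.
Φ = 0.001290 mol / 0.005864 mol photons = 0.22.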